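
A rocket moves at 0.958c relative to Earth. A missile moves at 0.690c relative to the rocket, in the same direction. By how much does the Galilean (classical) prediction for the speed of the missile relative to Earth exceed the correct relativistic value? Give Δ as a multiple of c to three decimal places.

Galilean: u_cl = 0.690 + 0.958 = 1.6480.
Relativistic: u_rel = (0.690 + 0.958) / (1 + 0.690·0.958) = 1.6480/1.6610 = 0.9922.
Δ = 1.6480 − 0.9922 = 0.6558.
(The classical prediction exceeds c; the relativistic result does not.)

Δ = 0.656c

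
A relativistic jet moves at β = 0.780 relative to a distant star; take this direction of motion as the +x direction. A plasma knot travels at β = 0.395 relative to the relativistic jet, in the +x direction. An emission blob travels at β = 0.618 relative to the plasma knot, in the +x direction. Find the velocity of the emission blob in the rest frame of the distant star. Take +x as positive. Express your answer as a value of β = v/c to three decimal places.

β = 0.975

Apply u = (u' + v)/(1 + u'v/c²) successively, working outward toward the distant star.
Start: velocity of the relativistic jet relative to the distant star = 0.7800c.
Compose with the plasma knot (u' = 0.395 in the relativistic jet frame): u_1 = (0.395 + 0.780) / (1 + 0.395·0.780) = 1.1750/1.3081 = 0.8982.
Compose with the emission blob (u' = 0.618 in the plasma knot frame): u_2 = (0.618 + 0.898) / (1 + 0.618·0.898) = 1.5162/1.5551 = 0.9750.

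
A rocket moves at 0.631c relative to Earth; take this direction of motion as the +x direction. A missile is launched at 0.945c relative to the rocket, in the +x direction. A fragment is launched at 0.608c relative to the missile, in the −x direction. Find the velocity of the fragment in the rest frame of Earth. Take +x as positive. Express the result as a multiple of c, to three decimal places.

+0.949c

Apply u = (u' + v)/(1 + u'v/c²) successively, working outward toward Earth.
Start: velocity of the rocket relative to Earth = 0.6310c.
Compose with the missile (u' = 0.945 in the rocket frame): u_1 = (0.945 + 0.631) / (1 + 0.945·0.631) = 1.5760/1.5963 = 0.9873.
Compose with the fragment (u' = -0.608 in the missile frame): u_2 = (-0.608 + 0.987) / (1 + (-0.608)·0.987) = 0.3793/0.3997 = 0.9489.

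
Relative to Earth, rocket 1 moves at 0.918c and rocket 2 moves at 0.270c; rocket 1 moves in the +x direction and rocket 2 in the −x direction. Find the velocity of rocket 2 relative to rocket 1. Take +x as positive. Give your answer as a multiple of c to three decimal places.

β_A = 0.918, β_B = -0.270.
Transform to A's frame with the inverse velocity-addition law: u' = (u − v)/(1 − uv/c²), taking u = β_B and v = β_A.
u' = (-0.270 − 0.918) / (1 − (0.918)(-0.270)) = -1.1880/1.2479 = -0.9520.

-0.952c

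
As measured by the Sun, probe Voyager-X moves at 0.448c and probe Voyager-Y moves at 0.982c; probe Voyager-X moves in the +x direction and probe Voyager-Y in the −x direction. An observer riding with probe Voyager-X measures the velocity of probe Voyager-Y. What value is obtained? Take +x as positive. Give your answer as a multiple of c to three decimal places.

β_A = 0.448, β_B = -0.982.
Transform to A's frame with the inverse velocity-addition law: u' = (u − v)/(1 − uv/c²), taking u = β_B and v = β_A.
u' = (-0.982 − 0.448) / (1 − (0.448)(-0.982)) = -1.4300/1.4399 = -0.9931.

-0.993c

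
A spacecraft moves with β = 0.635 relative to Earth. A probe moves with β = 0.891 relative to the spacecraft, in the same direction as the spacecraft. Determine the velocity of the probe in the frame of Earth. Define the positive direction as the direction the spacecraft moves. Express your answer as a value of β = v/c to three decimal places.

β = 0.975

With v = 0.635 and u' = 0.891 (in units of c),
u = (u' + v)/(1 + u'v/c²):
u = (0.891 + 0.635) / (1 + 0.891·0.635) = 1.5260/1.5658 = 0.9746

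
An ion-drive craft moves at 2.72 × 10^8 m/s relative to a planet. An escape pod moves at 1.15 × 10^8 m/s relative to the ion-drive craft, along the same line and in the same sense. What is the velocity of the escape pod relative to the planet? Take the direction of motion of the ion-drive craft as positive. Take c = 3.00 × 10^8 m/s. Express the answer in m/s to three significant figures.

2.87 × 10^8 m/s

In units of c (dividing by 3.00 × 10^8 m/s): v = 0.907, u' = 0.383.
u = (u' + v)/(1 + u'v/c²):
u = (0.383 + 0.907) / (1 + 0.383·0.907) = 1.2900/1.3476 = 0.9573
(Galilean addition would give +1.290c, exceeding c.)
Converting back: u = 0.9573 × 3.00 × 10^8 m/s.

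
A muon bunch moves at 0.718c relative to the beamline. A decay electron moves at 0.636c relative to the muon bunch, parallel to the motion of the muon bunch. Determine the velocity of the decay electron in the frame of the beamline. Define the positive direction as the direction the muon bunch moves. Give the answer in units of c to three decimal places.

With v = 0.718 and u' = 0.636 (in units of c),
u = (u' + v)/(1 + u'v/c²):
u = (0.636 + 0.718) / (1 + 0.636·0.718) = 1.3540/1.4566 = 0.9295
(Galilean addition would give +1.354c, exceeding c.)

0.930c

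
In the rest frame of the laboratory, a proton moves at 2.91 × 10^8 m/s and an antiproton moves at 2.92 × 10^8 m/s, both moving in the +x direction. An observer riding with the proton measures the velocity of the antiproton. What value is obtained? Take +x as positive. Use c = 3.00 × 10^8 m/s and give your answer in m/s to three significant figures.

+1.79 × 10^7 m/s

β_A = 0.970, β_B = 0.973 (dividing each by c = 3.00 × 10^8 m/s).
Transform to A's frame with the inverse velocity-addition law: u' = (u − v)/(1 − uv/c²), taking u = β_B and v = β_A.
u' = (0.973 − 0.970) / (1 − (0.970)(0.973)) = 0.0033/0.0559 = 0.0597.
u' = 0.0597 × 3.00 × 10^8 m/s.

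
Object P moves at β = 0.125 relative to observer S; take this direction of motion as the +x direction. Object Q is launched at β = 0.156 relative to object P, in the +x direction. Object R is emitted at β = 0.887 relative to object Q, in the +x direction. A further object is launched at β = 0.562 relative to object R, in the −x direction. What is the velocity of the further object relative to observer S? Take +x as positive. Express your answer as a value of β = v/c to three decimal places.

Apply u = (u' + v)/(1 + u'v/c²) successively, working outward toward observer S.
Start: velocity of object P relative to observer S = 0.1250c.
Compose with object Q (u' = 0.156 in object P frame): u_1 = (0.156 + 0.125) / (1 + 0.156·0.125) = 0.2810/1.0195 = 0.2756.
Compose with object R (u' = 0.887 in object Q frame): u_2 = (0.887 + 0.276) / (1 + 0.887·0.276) = 1.1626/1.2445 = 0.9342.
Compose with the further object (u' = -0.562 in object R frame): u_3 = (-0.562 + 0.934) / (1 + (-0.562)·0.934) = 0.3722/0.4750 = 0.7837.

β = +0.784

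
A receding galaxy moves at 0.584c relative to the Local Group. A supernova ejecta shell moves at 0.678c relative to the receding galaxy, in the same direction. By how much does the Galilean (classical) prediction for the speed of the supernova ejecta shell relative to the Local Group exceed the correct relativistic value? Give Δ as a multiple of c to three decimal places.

Galilean: u_cl = 0.678 + 0.584 = 1.2620.
Relativistic: u_rel = (0.678 + 0.584) / (1 + 0.678·0.584) = 1.2620/1.3960 = 0.9040.
Δ = 1.2620 − 0.9040 = 0.3580.
(The classical prediction exceeds c; the relativistic result does not.)

Δ = 0.358c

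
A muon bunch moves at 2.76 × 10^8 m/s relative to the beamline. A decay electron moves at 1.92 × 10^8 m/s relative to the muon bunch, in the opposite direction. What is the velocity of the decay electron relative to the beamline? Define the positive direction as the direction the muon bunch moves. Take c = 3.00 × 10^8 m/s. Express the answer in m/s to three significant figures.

In units of c (dividing by 3.00 × 10^8 m/s): v = 0.920, u' = -0.640.
u = (u' + v)/(1 + u'v/c²):
u = (-0.640 + 0.920) / (1 + (-0.640)·0.920) = 0.2800/0.4112 = 0.6809
Converting back: u = 0.6809 × 3.00 × 10^8 m/s.

+2.04 × 10^8 m/s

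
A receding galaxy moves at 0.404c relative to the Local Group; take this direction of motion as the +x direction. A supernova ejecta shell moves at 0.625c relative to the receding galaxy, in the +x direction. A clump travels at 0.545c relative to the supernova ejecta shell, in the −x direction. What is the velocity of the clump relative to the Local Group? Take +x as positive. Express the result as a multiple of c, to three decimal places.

Apply u = (u' + v)/(1 + u'v/c²) successively, working outward toward the Local Group.
Start: velocity of the receding galaxy relative to the Local Group = 0.4040c.
Compose with the supernova ejecta shell (u' = 0.625 in the receding galaxy frame): u_1 = (0.625 + 0.404) / (1 + 0.625·0.404) = 1.0290/1.2525 = 0.8216.
Compose with the clump (u' = -0.545 in the supernova ejecta shell frame): u_2 = (-0.545 + 0.822) / (1 + (-0.545)·0.822) = 0.2766/0.5523 = 0.5008.

+0.501c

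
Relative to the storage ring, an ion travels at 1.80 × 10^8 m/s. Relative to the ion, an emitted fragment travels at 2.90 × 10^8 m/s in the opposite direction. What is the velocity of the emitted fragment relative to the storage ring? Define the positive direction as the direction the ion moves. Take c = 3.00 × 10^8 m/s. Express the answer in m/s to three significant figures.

In units of c (dividing by 3.00 × 10^8 m/s): v = 0.600, u' = -0.967.
u = (u' + v)/(1 + u'v/c²):
u = (-0.967 + 0.600) / (1 + (-0.967)·0.600) = -0.3667/0.4200 = -0.8730
(Galilean addition would give -0.367c.)
Converting back: u = -0.8730 × 3.00 × 10^8 m/s.

-2.62 × 10^8 m/s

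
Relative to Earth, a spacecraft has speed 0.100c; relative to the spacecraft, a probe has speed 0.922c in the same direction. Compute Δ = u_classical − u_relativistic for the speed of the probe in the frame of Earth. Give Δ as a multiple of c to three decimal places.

Δ = 0.086c

Galilean: u_cl = 0.922 + 0.100 = 1.0220.
Relativistic: u_rel = (0.922 + 0.100) / (1 + 0.922·0.100) = 1.0220/1.0922 = 0.9357.
Δ = 1.0220 − 0.9357 = 0.0863.
(The classical prediction exceeds c; the relativistic result does not.)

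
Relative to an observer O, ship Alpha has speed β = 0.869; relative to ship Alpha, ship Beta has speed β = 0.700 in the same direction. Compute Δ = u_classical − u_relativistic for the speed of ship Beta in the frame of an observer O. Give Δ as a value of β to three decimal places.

Δ = 0.593

Galilean: u_cl = 0.700 + 0.869 = 1.5690.
Relativistic: u_rel = (0.700 + 0.869) / (1 + 0.700·0.869) = 1.5690/1.6083 = 0.9756.
Δ = 1.5690 − 0.9756 = 0.5934.
(The classical prediction exceeds c; the relativistic result does not.)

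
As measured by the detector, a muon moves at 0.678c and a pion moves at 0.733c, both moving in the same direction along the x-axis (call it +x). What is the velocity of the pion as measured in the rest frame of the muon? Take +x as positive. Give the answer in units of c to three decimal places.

+0.109c

β_A = 0.678, β_B = 0.733.
Transform to A's frame with the inverse velocity-addition law: u' = (u − v)/(1 − uv/c²), taking u = β_B and v = β_A.
u' = (0.733 − 0.678) / (1 − (0.678)(0.733)) = 0.0550/0.5030 = 0.1093.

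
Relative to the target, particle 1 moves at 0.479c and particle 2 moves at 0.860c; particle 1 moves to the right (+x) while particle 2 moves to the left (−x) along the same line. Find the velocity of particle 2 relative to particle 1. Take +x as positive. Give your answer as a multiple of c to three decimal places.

β_A = 0.479, β_B = -0.860.
Transform to A's frame with the inverse velocity-addition law: u' = (u − v)/(1 − uv/c²), taking u = β_B and v = β_A.
u' = (-0.860 − 0.479) / (1 − (0.479)(-0.860)) = -1.3390/1.4119 = -0.9483.

-0.948c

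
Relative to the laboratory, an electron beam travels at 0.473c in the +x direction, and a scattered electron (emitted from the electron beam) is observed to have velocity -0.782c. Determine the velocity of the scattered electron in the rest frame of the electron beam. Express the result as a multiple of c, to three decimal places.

Invert the composition law: u' = (u − v)/(1 − uv/c²).
u' = (-0.782 − 0.473) / (1 − (-0.782)(0.473)) = -1.2550/1.3699 = -0.9161.

-0.916c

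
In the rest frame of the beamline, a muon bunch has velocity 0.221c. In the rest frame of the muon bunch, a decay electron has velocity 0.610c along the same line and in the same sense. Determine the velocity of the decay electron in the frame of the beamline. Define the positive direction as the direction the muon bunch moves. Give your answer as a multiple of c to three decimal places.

With v = 0.221 and u' = 0.610 (in units of c),
u = (u' + v)/(1 + u'v/c²):
u = (0.610 + 0.221) / (1 + 0.610·0.221) = 0.8310/1.1348 = 0.7323
(Galilean addition would give +0.831c.)

0.732c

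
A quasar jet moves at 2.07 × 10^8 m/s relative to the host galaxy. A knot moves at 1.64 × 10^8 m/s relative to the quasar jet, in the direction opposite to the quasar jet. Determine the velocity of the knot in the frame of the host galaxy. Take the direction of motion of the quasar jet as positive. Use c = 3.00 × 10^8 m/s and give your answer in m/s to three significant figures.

In units of c (dividing by 3.00 × 10^8 m/s): v = 0.690, u' = -0.547.
u = (u' + v)/(1 + u'v/c²):
u = (-0.547 + 0.690) / (1 + (-0.547)·0.690) = 0.1433/0.6228 = 0.2301
Converting back: u = 0.2301 × 3.00 × 10^8 m/s.

+6.90 × 10^7 m/s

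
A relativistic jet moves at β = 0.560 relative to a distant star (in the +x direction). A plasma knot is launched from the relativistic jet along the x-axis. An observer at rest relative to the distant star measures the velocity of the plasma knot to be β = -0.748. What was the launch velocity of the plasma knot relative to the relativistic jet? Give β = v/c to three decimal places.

Invert the composition law: u' = (u − v)/(1 − uv/c²).
u' = (-0.748 − 0.560) / (1 − (-0.748)(0.560)) = -1.3080/1.4189 = -0.9219.

β = -0.922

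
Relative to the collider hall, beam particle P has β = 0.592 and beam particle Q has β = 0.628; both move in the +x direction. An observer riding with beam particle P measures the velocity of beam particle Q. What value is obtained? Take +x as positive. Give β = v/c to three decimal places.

β = +0.057

β_A = 0.592, β_B = 0.628.
Transform to A's frame with the inverse velocity-addition law: u' = (u − v)/(1 − uv/c²), taking u = β_B and v = β_A.
u' = (0.628 − 0.592) / (1 − (0.592)(0.628)) = 0.0360/0.6282 = 0.0573.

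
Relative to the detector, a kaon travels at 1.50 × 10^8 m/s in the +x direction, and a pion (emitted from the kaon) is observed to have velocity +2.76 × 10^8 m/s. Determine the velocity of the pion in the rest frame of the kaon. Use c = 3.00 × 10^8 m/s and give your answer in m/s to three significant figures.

+2.33 × 10^8 m/s

v = 0.500c, u = 0.920c.
Invert the composition law: u' = (u − v)/(1 − uv/c²).
u' = (0.920 − 0.500) / (1 − (0.920)(0.500)) = 0.4200/0.5400 = 0.7778.
u' = 0.7778 × 3.00 × 10^8 m/s.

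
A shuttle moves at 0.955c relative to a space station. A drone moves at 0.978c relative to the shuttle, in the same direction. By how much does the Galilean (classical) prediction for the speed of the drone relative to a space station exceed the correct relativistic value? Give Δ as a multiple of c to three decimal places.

Δ = 0.934c

Galilean: u_cl = 0.978 + 0.955 = 1.9330.
Relativistic: u_rel = (0.978 + 0.955) / (1 + 0.978·0.955) = 1.9330/1.9340 = 0.9995.
Δ = 1.9330 − 0.9995 = 0.9335.
(The classical prediction exceeds c; the relativistic result does not.)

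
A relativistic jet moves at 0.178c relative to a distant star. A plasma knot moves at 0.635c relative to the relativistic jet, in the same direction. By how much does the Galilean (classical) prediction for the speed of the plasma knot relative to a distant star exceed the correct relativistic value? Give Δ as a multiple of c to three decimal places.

Galilean: u_cl = 0.635 + 0.178 = 0.8130.
Relativistic: u_rel = (0.635 + 0.178) / (1 + 0.635·0.178) = 0.8130/1.1130 = 0.7304.
Δ = 0.8130 − 0.7304 = 0.0826.

Δ = 0.083c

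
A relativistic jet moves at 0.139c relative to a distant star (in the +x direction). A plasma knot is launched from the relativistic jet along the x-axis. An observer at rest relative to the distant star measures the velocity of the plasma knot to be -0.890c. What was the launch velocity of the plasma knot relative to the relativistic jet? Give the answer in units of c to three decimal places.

-0.916c

Invert the composition law: u' = (u − v)/(1 − uv/c²).
u' = (-0.890 − 0.139) / (1 − (-0.890)(0.139)) = -1.0290/1.1237 = -0.9157.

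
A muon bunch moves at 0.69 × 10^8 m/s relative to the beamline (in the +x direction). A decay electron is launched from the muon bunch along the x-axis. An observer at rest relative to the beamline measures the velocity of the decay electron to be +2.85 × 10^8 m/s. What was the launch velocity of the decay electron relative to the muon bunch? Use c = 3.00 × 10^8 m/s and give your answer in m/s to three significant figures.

+2.76 × 10^8 m/s

v = 0.230c, u = 0.950c.
Invert the composition law: u' = (u − v)/(1 − uv/c²).
u' = (0.950 − 0.230) / (1 − (0.950)(0.230)) = 0.7200/0.7815 = 0.9213.
u' = 0.9213 × 3.00 × 10^8 m/s.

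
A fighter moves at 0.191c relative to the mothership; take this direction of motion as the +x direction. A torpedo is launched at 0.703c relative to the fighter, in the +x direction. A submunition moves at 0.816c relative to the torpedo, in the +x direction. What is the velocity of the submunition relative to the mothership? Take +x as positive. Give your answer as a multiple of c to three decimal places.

Apply u = (u' + v)/(1 + u'v/c²) successively, working outward toward the mothership.
Start: velocity of the fighter relative to the mothership = 0.1910c.
Compose with the torpedo (u' = 0.703 in the fighter frame): u_1 = (0.703 + 0.191) / (1 + 0.703·0.191) = 0.8940/1.1343 = 0.7882.
Compose with the submunition (u' = 0.816 in the torpedo frame): u_2 = (0.816 + 0.788) / (1 + 0.816·0.788) = 1.6042/1.6431 = 0.9763.

0.976c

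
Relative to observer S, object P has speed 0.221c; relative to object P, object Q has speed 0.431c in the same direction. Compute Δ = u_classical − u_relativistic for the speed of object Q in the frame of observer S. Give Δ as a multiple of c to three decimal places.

Δ = 0.057c

Galilean: u_cl = 0.431 + 0.221 = 0.6520.
Relativistic: u_rel = (0.431 + 0.221) / (1 + 0.431·0.221) = 0.6520/1.0953 = 0.5953.
Δ = 0.6520 − 0.5953 = 0.0567.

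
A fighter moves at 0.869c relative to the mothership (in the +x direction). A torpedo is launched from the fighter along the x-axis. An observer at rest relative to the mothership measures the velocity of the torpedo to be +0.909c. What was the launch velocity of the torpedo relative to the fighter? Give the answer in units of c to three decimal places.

Invert the composition law: u' = (u − v)/(1 − uv/c²).
u' = (0.909 − 0.869) / (1 − (0.909)(0.869)) = 0.0400/0.2101 = 0.1904.

+0.190c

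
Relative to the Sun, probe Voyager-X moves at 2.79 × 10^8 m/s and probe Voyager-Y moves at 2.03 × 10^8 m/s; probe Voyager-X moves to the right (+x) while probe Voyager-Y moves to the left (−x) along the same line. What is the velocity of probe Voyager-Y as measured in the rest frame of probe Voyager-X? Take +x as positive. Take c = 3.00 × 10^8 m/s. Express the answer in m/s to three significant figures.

β_A = 0.930, β_B = -0.677 (dividing each by c = 3.00 × 10^8 m/s).
Transform to A's frame with the inverse velocity-addition law: u' = (u − v)/(1 − uv/c²), taking u = β_B and v = β_A.
u' = (-0.677 − 0.930) / (1 − (0.930)(-0.677)) = -1.6067/1.6293 = -0.9861.
u' = -0.9861 × 3.00 × 10^8 m/s.

-2.96 × 10^8 m/s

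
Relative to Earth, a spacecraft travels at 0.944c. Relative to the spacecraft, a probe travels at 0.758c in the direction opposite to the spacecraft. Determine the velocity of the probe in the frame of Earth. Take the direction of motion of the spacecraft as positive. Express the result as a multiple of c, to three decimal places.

+0.654c

With v = 0.944 and u' = -0.758 (in units of c),
u = (u' + v)/(1 + u'v/c²):
u = (-0.758 + 0.944) / (1 + (-0.758)·0.944) = 0.1860/0.2844 = 0.6539
(Galilean addition would give +0.186c.)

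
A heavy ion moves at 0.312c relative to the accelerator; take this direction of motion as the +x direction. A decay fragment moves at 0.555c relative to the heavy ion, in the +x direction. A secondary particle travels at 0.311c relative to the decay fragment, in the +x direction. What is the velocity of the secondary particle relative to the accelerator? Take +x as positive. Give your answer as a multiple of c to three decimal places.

Apply u = (u' + v)/(1 + u'v/c²) successively, working outward toward the accelerator.
Start: velocity of the heavy ion relative to the accelerator = 0.3120c.
Compose with the decay fragment (u' = 0.555 in the heavy ion frame): u_1 = (0.555 + 0.312) / (1 + 0.555·0.312) = 0.8670/1.1732 = 0.7390.
Compose with the secondary particle (u' = 0.311 in the decay fragment frame): u_2 = (0.311 + 0.739) / (1 + 0.311·0.739) = 1.0500/1.2298 = 0.8538.

0.854c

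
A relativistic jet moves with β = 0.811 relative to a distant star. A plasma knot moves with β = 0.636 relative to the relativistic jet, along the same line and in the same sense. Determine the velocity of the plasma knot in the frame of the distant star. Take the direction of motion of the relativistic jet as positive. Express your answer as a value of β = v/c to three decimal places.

β = 0.955

With v = 0.811 and u' = 0.636 (in units of c),
u = (u' + v)/(1 + u'v/c²):
u = (0.636 + 0.811) / (1 + 0.636·0.811) = 1.4470/1.5158 = 0.9546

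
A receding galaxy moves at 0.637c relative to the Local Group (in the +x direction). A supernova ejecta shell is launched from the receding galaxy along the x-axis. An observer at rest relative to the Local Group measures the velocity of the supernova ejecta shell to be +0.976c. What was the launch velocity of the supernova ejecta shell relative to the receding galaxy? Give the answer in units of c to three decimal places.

Invert the composition law: u' = (u − v)/(1 − uv/c²).
u' = (0.976 − 0.637) / (1 − (0.976)(0.637)) = 0.3390/0.3783 = 0.8961.

+0.896c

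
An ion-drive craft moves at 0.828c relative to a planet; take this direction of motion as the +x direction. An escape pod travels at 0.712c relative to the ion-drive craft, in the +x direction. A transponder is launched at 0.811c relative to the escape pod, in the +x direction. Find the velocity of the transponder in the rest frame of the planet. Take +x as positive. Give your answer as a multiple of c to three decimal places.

0.997c

Apply u = (u' + v)/(1 + u'v/c²) successively, working outward toward the planet.
Start: velocity of the ion-drive craft relative to the planet = 0.8280c.
Compose with the escape pod (u' = 0.712 in the ion-drive craft frame): u_1 = (0.712 + 0.828) / (1 + 0.712·0.828) = 1.5400/1.5895 = 0.9688.
Compose with the transponder (u' = 0.811 in the escape pod frame): u_2 = (0.811 + 0.969) / (1 + 0.811·0.969) = 1.7798/1.7857 = 0.9967.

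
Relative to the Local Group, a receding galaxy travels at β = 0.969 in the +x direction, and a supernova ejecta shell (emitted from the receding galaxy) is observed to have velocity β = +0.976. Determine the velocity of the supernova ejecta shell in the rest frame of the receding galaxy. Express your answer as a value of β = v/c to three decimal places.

Invert the composition law: u' = (u − v)/(1 − uv/c²).
u' = (0.976 − 0.969) / (1 − (0.976)(0.969)) = 0.0070/0.0543 = 0.1290.

β = +0.129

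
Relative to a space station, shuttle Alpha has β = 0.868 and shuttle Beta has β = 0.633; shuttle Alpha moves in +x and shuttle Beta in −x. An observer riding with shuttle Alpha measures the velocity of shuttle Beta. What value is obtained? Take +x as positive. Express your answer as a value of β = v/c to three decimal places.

β = -0.969

β_A = 0.868, β_B = -0.633.
Transform to A's frame with the inverse velocity-addition law: u' = (u − v)/(1 − uv/c²), taking u = β_B and v = β_A.
u' = (-0.633 − 0.868) / (1 − (0.868)(-0.633)) = -1.5010/1.5494 = -0.9687.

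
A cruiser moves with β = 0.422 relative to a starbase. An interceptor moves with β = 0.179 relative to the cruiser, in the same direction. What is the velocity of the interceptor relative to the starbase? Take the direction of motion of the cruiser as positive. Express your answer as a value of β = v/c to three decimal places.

With v = 0.422 and u' = 0.179 (in units of c),
u = (u' + v)/(1 + u'v/c²):
u = (0.179 + 0.422) / (1 + 0.179·0.422) = 0.6010/1.0755 = 0.5588

β = 0.559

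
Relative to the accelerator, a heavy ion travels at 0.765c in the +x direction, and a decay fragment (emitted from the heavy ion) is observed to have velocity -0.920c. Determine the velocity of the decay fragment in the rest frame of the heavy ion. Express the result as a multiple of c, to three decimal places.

Invert the composition law: u' = (u − v)/(1 − uv/c²).
u' = (-0.920 − 0.765) / (1 − (-0.920)(0.765)) = -1.6850/1.7038 = -0.9890.

-0.989c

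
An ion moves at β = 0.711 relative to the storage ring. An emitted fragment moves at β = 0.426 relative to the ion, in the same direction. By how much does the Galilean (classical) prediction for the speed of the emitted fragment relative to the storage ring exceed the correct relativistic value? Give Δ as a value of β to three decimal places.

Δ = 0.264

Galilean: u_cl = 0.426 + 0.711 = 1.1370.
Relativistic: u_rel = (0.426 + 0.711) / (1 + 0.426·0.711) = 1.1370/1.3029 = 0.8727.
Δ = 1.1370 − 0.8727 = 0.2643.
(The classical prediction exceeds c; the relativistic result does not.)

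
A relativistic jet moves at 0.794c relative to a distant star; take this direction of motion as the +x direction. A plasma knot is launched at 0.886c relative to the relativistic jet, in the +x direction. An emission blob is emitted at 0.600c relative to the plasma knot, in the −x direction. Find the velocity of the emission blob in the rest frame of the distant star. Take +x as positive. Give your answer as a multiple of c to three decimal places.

Apply u = (u' + v)/(1 + u'v/c²) successively, working outward toward the distant star.
Start: velocity of the relativistic jet relative to the distant star = 0.7940c.
Compose with the plasma knot (u' = 0.886 in the relativistic jet frame): u_1 = (0.886 + 0.794) / (1 + 0.886·0.794) = 1.6800/1.7035 = 0.9862.
Compose with the emission blob (u' = -0.600 in the plasma knot frame): u_2 = (-0.600 + 0.986) / (1 + (-0.600)·0.986) = 0.3862/0.4083 = 0.9460.

+0.946c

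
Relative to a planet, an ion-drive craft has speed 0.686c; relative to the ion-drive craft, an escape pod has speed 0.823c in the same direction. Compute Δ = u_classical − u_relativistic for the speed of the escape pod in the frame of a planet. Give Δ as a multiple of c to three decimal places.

Galilean: u_cl = 0.823 + 0.686 = 1.5090.
Relativistic: u_rel = (0.823 + 0.686) / (1 + 0.823·0.686) = 1.5090/1.5646 = 0.9645.
Δ = 1.5090 − 0.9645 = 0.5445.
(The classical prediction exceeds c; the relativistic result does not.)

Δ = 0.545c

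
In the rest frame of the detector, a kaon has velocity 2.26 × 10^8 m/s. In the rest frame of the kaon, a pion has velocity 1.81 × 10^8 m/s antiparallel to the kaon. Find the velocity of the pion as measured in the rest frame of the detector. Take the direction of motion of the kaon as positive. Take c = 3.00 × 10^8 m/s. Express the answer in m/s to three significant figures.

In units of c (dividing by 3.00 × 10^8 m/s): v = 0.753, u' = -0.603.
u = (u' + v)/(1 + u'v/c²):
u = (-0.603 + 0.753) / (1 + (-0.603)·0.753) = 0.1500/0.5455 = 0.2750
(Galilean addition would give +0.150c.)
Converting back: u = 0.2750 × 3.00 × 10^8 m/s.

+8.25 × 10^7 m/s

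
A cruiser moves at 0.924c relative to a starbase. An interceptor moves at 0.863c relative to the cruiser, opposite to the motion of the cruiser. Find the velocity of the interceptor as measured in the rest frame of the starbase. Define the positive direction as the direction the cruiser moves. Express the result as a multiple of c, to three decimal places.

With v = 0.924 and u' = -0.863 (in units of c),
u = (u' + v)/(1 + u'v/c²):
u = (-0.863 + 0.924) / (1 + (-0.863)·0.924) = 0.0610/0.2026 = 0.3011
(Galilean addition would give +0.061c.)

+0.301c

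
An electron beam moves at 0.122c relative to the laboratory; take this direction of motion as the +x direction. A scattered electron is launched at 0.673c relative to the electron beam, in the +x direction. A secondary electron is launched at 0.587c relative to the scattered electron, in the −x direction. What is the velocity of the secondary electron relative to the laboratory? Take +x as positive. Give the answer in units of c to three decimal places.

Apply u = (u' + v)/(1 + u'v/c²) successively, working outward toward the laboratory.
Start: velocity of the electron beam relative to the laboratory = 0.1220c.
Compose with the scattered electron (u' = 0.673 in the electron beam frame): u_1 = (0.673 + 0.122) / (1 + 0.673·0.122) = 0.7950/1.0821 = 0.7347.
Compose with the secondary electron (u' = -0.587 in the scattered electron frame): u_2 = (-0.587 + 0.735) / (1 + (-0.587)·0.735) = 0.1477/0.5687 = 0.2597.

+0.260c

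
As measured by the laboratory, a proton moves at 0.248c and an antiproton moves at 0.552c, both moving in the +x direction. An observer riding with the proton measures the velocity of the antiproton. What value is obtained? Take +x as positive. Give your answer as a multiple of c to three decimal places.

+0.352c

β_A = 0.248, β_B = 0.552.
Transform to A's frame with the inverse velocity-addition law: u' = (u − v)/(1 − uv/c²), taking u = β_B and v = β_A.
u' = (0.552 − 0.248) / (1 − (0.248)(0.552)) = 0.3040/0.8631 = 0.3522.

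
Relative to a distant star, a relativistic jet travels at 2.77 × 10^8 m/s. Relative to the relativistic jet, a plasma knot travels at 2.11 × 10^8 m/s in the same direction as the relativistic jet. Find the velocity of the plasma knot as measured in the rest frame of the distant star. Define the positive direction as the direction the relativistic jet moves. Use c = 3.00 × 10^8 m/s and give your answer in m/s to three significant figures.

In units of c (dividing by 3.00 × 10^8 m/s): v = 0.923, u' = 0.703.
u = (u' + v)/(1 + u'v/c²):
u = (0.703 + 0.923) / (1 + 0.703·0.923) = 1.6267/1.6494 = 0.9862
(Galilean addition would give +1.627c, exceeding c.)
Converting back: u = 0.9862 × 3.00 × 10^8 m/s.

2.96 × 10^8 m/s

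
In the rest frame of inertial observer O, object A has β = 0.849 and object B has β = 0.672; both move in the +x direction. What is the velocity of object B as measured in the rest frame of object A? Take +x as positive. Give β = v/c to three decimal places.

β_A = 0.849, β_B = 0.672.
Transform to A's frame with the inverse velocity-addition law: u' = (u − v)/(1 − uv/c²), taking u = β_B and v = β_A.
u' = (0.672 − 0.849) / (1 − (0.849)(0.672)) = -0.1770/0.4295 = -0.4121.

β = -0.412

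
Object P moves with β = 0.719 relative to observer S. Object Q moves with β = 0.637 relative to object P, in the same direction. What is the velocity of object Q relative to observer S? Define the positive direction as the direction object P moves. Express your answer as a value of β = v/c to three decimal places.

With v = 0.719 and u' = 0.637 (in units of c),
u = (u' + v)/(1 + u'v/c²):
u = (0.637 + 0.719) / (1 + 0.637·0.719) = 1.3560/1.4580 = 0.9300

β = 0.930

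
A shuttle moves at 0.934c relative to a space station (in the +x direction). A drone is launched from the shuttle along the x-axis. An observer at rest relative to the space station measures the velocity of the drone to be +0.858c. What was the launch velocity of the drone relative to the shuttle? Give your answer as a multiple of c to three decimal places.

-0.383c

Invert the composition law: u' = (u − v)/(1 − uv/c²).
u' = (0.858 − 0.934) / (1 − (0.858)(0.934)) = -0.0760/0.1986 = -0.3826.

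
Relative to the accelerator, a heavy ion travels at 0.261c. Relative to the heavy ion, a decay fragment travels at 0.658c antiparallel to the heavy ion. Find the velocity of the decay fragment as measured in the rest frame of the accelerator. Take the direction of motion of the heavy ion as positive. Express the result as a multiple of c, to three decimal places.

With v = 0.261 and u' = -0.658 (in units of c),
u = (u' + v)/(1 + u'v/c²):
u = (-0.658 + 0.261) / (1 + (-0.658)·0.261) = -0.3970/0.8283 = -0.4793
(Galilean addition would give -0.397c.)

-0.479c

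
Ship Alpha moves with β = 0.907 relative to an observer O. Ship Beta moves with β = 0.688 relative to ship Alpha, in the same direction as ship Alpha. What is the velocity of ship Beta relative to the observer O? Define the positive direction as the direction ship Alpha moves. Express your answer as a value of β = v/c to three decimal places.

With v = 0.907 and u' = 0.688 (in units of c),
u = (u' + v)/(1 + u'v/c²):
u = (0.688 + 0.907) / (1 + 0.688·0.907) = 1.5950/1.6240 = 0.9821

β = 0.982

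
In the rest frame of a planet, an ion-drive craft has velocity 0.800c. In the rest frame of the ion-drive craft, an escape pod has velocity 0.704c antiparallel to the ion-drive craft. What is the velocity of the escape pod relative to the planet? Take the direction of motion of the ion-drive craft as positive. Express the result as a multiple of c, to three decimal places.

With v = 0.800 and u' = -0.704 (in units of c),
u = (u' + v)/(1 + u'v/c²):
u = (-0.704 + 0.800) / (1 + (-0.704)·0.800) = 0.0960/0.4368 = 0.2198
(Galilean addition would give +0.096c.)

+0.220c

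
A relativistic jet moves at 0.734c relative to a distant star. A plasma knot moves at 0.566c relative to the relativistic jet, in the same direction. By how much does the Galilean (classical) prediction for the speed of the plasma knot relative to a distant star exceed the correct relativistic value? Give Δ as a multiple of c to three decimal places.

Δ = 0.382c

Galilean: u_cl = 0.566 + 0.734 = 1.3000.
Relativistic: u_rel = (0.566 + 0.734) / (1 + 0.566·0.734) = 1.3000/1.4154 = 0.9184.
Δ = 1.3000 − 0.9184 = 0.3816.
(The classical prediction exceeds c; the relativistic result does not.)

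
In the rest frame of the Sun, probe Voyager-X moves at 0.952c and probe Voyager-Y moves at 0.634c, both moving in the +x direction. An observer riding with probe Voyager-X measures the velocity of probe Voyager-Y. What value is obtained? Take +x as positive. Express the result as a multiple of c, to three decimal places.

β_A = 0.952, β_B = 0.634.
Transform to A's frame with the inverse velocity-addition law: u' = (u − v)/(1 − uv/c²), taking u = β_B and v = β_A.
u' = (0.634 − 0.952) / (1 − (0.952)(0.634)) = -0.3180/0.3964 = -0.8022.

-0.802c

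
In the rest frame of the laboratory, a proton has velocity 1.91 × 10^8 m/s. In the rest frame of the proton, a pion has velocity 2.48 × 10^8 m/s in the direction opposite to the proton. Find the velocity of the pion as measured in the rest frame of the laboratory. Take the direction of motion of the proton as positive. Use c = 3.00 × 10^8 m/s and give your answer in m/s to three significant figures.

In units of c (dividing by 3.00 × 10^8 m/s): v = 0.637, u' = -0.827.
u = (u' + v)/(1 + u'v/c²):
u = (-0.827 + 0.637) / (1 + (-0.827)·0.637) = -0.1900/0.4737 = -0.4011
(Galilean addition would give -0.190c.)
Converting back: u = -0.4011 × 3.00 × 10^8 m/s.

-1.20 × 10^8 m/s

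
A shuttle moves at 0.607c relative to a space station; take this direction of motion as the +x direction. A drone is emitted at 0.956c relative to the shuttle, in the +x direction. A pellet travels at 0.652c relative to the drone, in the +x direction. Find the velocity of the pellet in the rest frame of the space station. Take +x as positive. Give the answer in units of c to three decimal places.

0.998c

Apply u = (u' + v)/(1 + u'v/c²) successively, working outward toward the space station.
Start: velocity of the shuttle relative to the space station = 0.6070c.
Compose with the drone (u' = 0.956 in the shuttle frame): u_1 = (0.956 + 0.607) / (1 + 0.956·0.607) = 1.5630/1.5803 = 0.9891.
Compose with the pellet (u' = 0.652 in the drone frame): u_2 = (0.652 + 0.989) / (1 + 0.652·0.989) = 1.6411/1.6449 = 0.9977.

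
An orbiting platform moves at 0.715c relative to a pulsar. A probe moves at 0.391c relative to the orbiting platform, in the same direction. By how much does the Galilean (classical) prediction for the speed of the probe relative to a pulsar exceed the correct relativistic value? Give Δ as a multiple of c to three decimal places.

Δ = 0.242c

Galilean: u_cl = 0.391 + 0.715 = 1.1060.
Relativistic: u_rel = (0.391 + 0.715) / (1 + 0.391·0.715) = 1.1060/1.2796 = 0.8644.
Δ = 1.1060 − 0.8644 = 0.2416.
(The classical prediction exceeds c; the relativistic result does not.)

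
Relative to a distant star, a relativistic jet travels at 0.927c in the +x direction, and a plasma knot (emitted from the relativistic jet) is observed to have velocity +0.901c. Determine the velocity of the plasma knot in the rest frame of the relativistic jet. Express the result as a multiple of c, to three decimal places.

-0.158c

Invert the composition law: u' = (u − v)/(1 − uv/c²).
u' = (0.901 − 0.927) / (1 − (0.901)(0.927)) = -0.0260/0.1648 = -0.1578.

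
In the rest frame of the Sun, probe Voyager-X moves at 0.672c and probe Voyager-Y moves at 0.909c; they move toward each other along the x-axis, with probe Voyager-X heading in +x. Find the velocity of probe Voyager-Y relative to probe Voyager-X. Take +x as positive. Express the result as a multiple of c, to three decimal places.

-0.981c

β_A = 0.672, β_B = -0.909.
Transform to A's frame with the inverse velocity-addition law: u' = (u − v)/(1 − uv/c²), taking u = β_B and v = β_A.
u' = (-0.909 − 0.672) / (1 − (0.672)(-0.909)) = -1.5810/1.6108 = -0.9815.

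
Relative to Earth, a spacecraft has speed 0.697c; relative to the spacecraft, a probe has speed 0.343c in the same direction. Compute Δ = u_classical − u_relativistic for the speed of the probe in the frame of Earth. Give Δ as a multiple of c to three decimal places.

Galilean: u_cl = 0.343 + 0.697 = 1.0400.
Relativistic: u_rel = (0.343 + 0.697) / (1 + 0.343·0.697) = 1.0400/1.2391 = 0.8393.
Δ = 1.0400 − 0.8393 = 0.2007.
(The classical prediction exceeds c; the relativistic result does not.)

Δ = 0.201c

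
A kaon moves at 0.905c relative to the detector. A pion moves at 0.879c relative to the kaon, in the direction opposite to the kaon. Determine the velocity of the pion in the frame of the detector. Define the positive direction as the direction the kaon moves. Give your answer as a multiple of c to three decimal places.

+0.127c

With v = 0.905 and u' = -0.879 (in units of c),
u = (u' + v)/(1 + u'v/c²):
u = (-0.879 + 0.905) / (1 + (-0.879)·0.905) = 0.0260/0.2045 = 0.1271
(Galilean addition would give +0.026c.)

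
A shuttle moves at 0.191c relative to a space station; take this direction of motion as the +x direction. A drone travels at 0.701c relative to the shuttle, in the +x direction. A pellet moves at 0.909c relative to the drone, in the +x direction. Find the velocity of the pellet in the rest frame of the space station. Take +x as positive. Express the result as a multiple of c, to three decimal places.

0.989c

Apply u = (u' + v)/(1 + u'v/c²) successively, working outward toward the space station.
Start: velocity of the shuttle relative to the space station = 0.1910c.
Compose with the drone (u' = 0.701 in the shuttle frame): u_1 = (0.701 + 0.191) / (1 + 0.701·0.191) = 0.8920/1.1339 = 0.7867.
Compose with the pellet (u' = 0.909 in the drone frame): u_2 = (0.909 + 0.787) / (1 + 0.909·0.787) = 1.6957/1.7151 = 0.9887.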